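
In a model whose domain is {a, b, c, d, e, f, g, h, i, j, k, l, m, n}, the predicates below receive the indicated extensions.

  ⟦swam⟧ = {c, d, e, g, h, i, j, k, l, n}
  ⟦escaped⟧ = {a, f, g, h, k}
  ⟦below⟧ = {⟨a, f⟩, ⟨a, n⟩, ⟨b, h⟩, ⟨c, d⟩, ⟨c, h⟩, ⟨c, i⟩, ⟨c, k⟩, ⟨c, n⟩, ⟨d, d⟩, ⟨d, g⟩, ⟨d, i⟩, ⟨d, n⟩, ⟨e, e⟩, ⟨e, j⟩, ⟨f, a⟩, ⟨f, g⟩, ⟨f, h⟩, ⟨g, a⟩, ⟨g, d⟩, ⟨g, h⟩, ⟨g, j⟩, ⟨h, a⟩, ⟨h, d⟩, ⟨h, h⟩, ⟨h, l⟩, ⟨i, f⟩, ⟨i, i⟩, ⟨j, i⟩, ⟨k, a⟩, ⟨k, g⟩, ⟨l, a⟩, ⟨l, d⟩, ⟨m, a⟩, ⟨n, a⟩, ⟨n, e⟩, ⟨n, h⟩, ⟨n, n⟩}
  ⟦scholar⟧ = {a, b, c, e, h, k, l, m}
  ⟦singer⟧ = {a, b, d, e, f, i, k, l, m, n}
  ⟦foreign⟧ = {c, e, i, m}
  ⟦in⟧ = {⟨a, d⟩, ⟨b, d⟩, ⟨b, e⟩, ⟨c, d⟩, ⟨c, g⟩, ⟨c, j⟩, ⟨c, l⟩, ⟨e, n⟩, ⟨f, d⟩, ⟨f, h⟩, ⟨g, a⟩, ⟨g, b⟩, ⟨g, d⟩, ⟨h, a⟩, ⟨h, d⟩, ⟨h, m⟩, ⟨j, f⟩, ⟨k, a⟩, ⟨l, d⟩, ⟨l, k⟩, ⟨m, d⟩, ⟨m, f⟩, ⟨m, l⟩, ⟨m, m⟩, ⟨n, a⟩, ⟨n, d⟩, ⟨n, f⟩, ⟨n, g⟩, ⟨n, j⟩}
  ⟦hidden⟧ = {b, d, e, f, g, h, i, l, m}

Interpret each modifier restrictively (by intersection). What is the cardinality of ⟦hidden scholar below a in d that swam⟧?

⟦below a⟧ = {x : ⟨x, a⟩ ∈ ⟦below⟧} = {f, g, h, k, l, m, n}
⟦in d⟧ = {x : ⟨x, d⟩ ∈ ⟦in⟧} = {a, b, c, f, g, h, l, m, n}
⟦that swam⟧ = ⟦swam⟧ = {c, d, e, g, h, i, j, k, l, n}
⟦scholar⟧ = {a, b, c, e, h, k, l, m}
… ∩ ⟦below a⟧ = {a, b, c, e, h, k, l, m} ∩ {f, g, h, k, l, m, n} = {h, k, l, m}
… ∩ ⟦in d⟧ = {h, k, l, m} ∩ {a, b, c, f, g, h, l, m, n} = {h, l, m}
… ∩ ⟦that swam⟧ = {h, l, m} ∩ {c, d, e, g, h, i, j, k, l, n} = {h, l}
… ∩ ⟦hidden⟧ = {h, l} ∩ {b, d, e, f, g, h, i, l, m} = {h, l}
⟦hidden scholar below a in d that swam⟧ = {h, l}, so the cardinality is 2.

2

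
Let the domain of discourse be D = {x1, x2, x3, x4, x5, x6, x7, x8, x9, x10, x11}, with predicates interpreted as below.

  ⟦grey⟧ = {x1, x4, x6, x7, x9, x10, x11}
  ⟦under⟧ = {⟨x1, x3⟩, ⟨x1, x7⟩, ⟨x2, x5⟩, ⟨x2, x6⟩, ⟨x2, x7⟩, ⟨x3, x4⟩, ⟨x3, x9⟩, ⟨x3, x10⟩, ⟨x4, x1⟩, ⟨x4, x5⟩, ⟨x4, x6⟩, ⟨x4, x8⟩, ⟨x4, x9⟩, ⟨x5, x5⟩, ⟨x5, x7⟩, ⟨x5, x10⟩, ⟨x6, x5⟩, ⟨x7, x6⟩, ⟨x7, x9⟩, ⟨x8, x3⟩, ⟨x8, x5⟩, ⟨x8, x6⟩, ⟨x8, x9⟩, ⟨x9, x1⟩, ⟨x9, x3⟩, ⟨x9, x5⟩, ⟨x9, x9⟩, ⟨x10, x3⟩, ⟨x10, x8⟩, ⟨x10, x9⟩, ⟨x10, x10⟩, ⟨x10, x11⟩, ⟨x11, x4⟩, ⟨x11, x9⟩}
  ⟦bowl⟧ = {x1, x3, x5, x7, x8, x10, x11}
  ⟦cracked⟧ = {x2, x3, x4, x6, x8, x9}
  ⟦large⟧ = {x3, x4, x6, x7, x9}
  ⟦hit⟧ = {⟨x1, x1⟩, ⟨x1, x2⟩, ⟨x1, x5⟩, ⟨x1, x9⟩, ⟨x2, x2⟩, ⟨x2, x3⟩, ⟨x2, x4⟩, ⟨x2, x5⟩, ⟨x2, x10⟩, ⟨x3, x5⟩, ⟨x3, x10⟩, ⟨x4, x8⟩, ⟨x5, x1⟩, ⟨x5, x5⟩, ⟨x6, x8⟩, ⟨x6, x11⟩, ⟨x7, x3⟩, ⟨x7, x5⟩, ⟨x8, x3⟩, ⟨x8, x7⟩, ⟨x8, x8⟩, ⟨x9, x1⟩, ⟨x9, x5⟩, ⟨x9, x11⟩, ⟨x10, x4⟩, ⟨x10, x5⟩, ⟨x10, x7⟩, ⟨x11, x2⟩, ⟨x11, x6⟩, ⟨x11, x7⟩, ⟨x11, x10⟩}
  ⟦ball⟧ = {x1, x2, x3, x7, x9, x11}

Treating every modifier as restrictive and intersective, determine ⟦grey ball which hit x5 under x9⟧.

⟦which hit x5⟧ = {x : ⟨x, x5⟩ ∈ ⟦hit⟧} = {x1, x2, x3, x5, x7, x9, x10}
⟦under x9⟧ = {x : ⟨x, x9⟩ ∈ ⟦under⟧} = {x3, x4, x7, x8, x9, x10, x11}
⟦ball⟧ = {x1, x2, x3, x7, x9, x11}
… ∩ ⟦which hit x5⟧ = {x1, x2, x3, x7, x9, x11} ∩ {x1, x2, x3, x5, x7, x9, x10} = {x1, x2, x3, x7, x9}
… ∩ ⟦under x9⟧ = {x1, x2, x3, x7, x9} ∩ {x3, x4, x7, x8, x9, x10, x11} = {x3, x7, x9}
… ∩ ⟦grey⟧ = {x3, x7, x9} ∩ {x1, x4, x6, x7, x9, x10, x11} = {x7, x9}
So ⟦grey ball which hit x5 under x9⟧ = {x7, x9}.

{x7, x9}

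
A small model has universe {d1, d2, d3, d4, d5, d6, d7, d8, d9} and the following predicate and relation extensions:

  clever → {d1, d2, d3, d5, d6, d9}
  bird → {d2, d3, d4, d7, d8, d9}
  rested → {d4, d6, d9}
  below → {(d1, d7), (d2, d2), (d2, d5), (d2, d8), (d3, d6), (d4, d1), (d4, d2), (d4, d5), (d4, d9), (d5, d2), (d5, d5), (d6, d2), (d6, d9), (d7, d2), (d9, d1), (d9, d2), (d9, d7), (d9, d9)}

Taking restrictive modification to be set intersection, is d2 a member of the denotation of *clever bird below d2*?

⟦below d2⟧ = {x : ⟨x, d2⟩ ∈ ⟦below⟧} = {d2, d4, d5, d6, d7, d9}
⟦bird⟧ = {d2, d3, d4, d7, d8, d9}
… ∩ ⟦below d2⟧ = {d2, d3, d4, d7, d8, d9} ∩ {d2, d4, d5, d6, d7, d9} = {d2, d4, d7, d9}
… ∩ ⟦clever⟧ = {d2, d4, d7, d9} ∩ {d1, d2, d3, d5, d6, d9} = {d2, d9}
⟦clever bird below d2⟧ = {d2, d9}; d2 ∈ this set.

yes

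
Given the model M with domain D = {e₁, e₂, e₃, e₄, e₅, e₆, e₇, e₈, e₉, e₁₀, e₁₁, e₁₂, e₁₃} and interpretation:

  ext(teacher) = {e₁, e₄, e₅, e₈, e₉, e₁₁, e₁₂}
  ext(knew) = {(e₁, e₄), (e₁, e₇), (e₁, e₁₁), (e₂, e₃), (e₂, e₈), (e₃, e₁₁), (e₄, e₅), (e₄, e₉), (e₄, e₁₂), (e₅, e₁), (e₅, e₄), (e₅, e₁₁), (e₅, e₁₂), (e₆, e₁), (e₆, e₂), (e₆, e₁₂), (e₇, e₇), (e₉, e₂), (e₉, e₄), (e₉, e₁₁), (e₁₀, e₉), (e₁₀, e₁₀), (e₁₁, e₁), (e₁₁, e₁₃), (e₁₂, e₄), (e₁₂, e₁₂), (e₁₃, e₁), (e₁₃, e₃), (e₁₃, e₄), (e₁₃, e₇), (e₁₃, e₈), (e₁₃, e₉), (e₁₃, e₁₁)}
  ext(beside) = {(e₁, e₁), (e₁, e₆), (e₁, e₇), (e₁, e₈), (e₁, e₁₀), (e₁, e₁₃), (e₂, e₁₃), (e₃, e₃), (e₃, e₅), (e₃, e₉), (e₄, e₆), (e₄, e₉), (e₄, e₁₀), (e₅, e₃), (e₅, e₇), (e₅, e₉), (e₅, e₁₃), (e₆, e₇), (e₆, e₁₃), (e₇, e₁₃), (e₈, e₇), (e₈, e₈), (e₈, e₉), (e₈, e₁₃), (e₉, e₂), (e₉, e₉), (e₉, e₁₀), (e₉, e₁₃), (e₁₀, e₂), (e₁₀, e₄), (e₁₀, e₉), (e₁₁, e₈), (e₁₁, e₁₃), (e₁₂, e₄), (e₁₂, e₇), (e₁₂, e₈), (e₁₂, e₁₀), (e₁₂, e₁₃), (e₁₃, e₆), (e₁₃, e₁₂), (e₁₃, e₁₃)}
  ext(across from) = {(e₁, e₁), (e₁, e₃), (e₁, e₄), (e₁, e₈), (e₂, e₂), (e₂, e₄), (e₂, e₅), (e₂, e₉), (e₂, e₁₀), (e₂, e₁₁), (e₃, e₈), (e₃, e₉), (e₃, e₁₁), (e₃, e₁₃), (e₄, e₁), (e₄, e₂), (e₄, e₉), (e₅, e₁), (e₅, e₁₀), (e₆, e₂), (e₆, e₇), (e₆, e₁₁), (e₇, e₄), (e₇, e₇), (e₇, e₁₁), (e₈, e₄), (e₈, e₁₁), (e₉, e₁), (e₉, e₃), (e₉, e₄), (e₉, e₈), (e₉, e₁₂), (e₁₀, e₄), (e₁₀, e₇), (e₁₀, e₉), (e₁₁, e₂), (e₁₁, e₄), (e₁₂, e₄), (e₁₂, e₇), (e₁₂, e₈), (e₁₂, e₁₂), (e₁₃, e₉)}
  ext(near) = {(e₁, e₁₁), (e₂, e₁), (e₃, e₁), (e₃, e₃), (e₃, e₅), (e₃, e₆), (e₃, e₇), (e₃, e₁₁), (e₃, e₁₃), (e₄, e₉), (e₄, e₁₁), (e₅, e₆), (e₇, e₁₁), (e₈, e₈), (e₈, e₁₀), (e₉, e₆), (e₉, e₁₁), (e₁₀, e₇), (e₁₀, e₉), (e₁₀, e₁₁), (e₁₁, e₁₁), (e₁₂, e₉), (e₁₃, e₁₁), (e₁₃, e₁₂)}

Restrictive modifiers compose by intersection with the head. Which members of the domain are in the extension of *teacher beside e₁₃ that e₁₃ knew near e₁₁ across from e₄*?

⟦beside e₁₃⟧ = {x : ⟨x, e₁₃⟩ ∈ ⟦beside⟧} = {e₁, e₂, e₅, e₆, e₇, e₈, e₉, e₁₁, e₁₂, e₁₃}
⟦that e₁₃ knew⟧ = {x : ⟨e₁₃, x⟩ ∈ ⟦knew⟧} = {e₁, e₃, e₄, e₇, e₈, e₉, e₁₁}
⟦near e₁₁⟧ = {x : ⟨x, e₁₁⟩ ∈ ⟦near⟧} = {e₁, e₃, e₄, e₇, e₉, e₁₀, e₁₁, e₁₃}
⟦across from e₄⟧ = {x : ⟨x, e₄⟩ ∈ ⟦across from⟧} = {e₁, e₂, e₇, e₈, e₉, e₁₀, e₁₁, e₁₂}
⟦teacher⟧ = {e₁, e₄, e₅, e₈, e₉, e₁₁, e₁₂}
… ∩ ⟦beside e₁₃⟧ = {e₁, e₄, e₅, e₈, e₉, e₁₁, e₁₂} ∩ {e₁, e₂, e₅, e₆, e₇, e₈, e₉, e₁₁, e₁₂, e₁₃} = {e₁, e₅, e₈, e₉, e₁₁, e₁₂}
… ∩ ⟦that e₁₃ knew⟧ = {e₁, e₅, e₈, e₉, e₁₁, e₁₂} ∩ {e₁, e₃, e₄, e₇, e₈, e₉, e₁₁} = {e₁, e₈, e₉, e₁₁}
… ∩ ⟦near e₁₁⟧ = {e₁, e₈, e₉, e₁₁} ∩ {e₁, e₃, e₄, e₇, e₉, e₁₀, e₁₁, e₁₃} = {e₁, e₉, e₁₁}
… ∩ ⟦across from e₄⟧ = {e₁, e₉, e₁₁} ∩ {e₁, e₂, e₇, e₈, e₉, e₁₀, e₁₁, e₁₂} = {e₁, e₉, e₁₁}
So ⟦teacher beside e₁₃ that e₁₃ knew near e₁₁ across from e₄⟧ = {e₁, e₉, e₁₁}.

{e₁, e₉, e₁₁}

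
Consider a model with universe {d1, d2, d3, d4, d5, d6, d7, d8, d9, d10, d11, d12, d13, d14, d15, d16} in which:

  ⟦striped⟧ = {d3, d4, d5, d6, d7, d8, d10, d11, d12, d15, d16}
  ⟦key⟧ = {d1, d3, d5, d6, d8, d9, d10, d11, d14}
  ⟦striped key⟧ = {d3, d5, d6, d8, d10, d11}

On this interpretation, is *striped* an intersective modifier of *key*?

⟦striped⟧ ∩ ⟦key⟧ = {d3, d4, d5, d6, d7, d8, d10, d11, d12, d15, d16} ∩ {d1, d3, d5, d6, d8, d9, d10, d11, d14} = {d3, d5, d6, d8, d10, d11}
Observed ⟦striped key⟧ = {d3, d5, d6, d8, d10, d11}.
These coincide, so the modifier is intersective here.

yes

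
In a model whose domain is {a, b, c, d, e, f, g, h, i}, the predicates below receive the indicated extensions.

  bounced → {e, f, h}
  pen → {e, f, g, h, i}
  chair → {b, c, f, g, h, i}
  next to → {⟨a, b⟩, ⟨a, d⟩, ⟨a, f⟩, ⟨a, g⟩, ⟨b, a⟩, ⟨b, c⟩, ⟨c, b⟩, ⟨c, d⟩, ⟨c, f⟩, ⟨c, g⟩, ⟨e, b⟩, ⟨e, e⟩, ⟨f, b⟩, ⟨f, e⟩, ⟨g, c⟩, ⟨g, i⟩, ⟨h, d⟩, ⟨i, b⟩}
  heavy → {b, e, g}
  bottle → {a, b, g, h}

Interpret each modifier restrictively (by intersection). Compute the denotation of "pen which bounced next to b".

{e, f}

⟦which bounced⟧ = ⟦bounced⟧ = {e, f, h}
⟦next to b⟧ = {x : ⟨x, b⟩ ∈ ⟦next to⟧} = {a, c, e, f, i}
⟦pen⟧ = {e, f, g, h, i}
… ∩ ⟦which bounced⟧ = {e, f, g, h, i} ∩ {e, f, h} = {e, f, h}
… ∩ ⟦next to b⟧ = {e, f, h} ∩ {a, c, e, f, i} = {e, f}
So ⟦pen which bounced next to b⟧ = {e, f}.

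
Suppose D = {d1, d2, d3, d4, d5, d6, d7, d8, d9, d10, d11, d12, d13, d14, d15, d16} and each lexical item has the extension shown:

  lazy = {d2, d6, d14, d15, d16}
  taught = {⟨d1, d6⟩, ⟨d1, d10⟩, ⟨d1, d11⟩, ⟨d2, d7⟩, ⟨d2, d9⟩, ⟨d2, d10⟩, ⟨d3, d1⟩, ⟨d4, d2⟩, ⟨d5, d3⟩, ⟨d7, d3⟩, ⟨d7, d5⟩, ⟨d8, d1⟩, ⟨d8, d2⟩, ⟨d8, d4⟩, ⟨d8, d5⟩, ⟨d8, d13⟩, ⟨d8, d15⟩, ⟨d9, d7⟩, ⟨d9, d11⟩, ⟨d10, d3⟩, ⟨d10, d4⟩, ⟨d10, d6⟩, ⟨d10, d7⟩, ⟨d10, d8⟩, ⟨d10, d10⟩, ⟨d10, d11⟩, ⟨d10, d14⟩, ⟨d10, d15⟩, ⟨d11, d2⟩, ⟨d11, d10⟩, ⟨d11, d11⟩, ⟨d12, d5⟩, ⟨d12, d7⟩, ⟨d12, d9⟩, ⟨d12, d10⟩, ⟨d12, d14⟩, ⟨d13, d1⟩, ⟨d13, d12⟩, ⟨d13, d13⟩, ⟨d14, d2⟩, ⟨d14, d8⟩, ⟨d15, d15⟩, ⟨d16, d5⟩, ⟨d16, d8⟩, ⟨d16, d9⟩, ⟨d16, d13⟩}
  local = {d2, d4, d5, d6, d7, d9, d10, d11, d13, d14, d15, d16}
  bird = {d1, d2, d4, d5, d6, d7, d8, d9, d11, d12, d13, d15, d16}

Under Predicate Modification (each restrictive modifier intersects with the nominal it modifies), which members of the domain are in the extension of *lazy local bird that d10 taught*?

{d6, d15}

⟦that d10 taught⟧ = {x : ⟨d10, x⟩ ∈ ⟦taught⟧} = {d3, d4, d6, d7, d8, d10, d11, d14, d15}
⟦bird⟧ = {d1, d2, d4, d5, d6, d7, d8, d9, d11, d12, d13, d15, d16}
… ∩ ⟦that d10 taught⟧ = {d1, d2, d4, d5, d6, d7, d8, d9, d11, d12, d13, d15, d16} ∩ {d3, d4, d6, d7, d8, d10, d11, d14, d15} = {d4, d6, d7, d8, d11, d15}
… ∩ ⟦lazy⟧ = {d4, d6, d7, d8, d11, d15} ∩ {d2, d6, d14, d15, d16} = {d6, d15}
… ∩ ⟦local⟧ = {d6, d15} ∩ {d2, d4, d5, d6, d7, d9, d10, d11, d13, d14, d15, d16} = {d6, d15}
So ⟦lazy local bird that d10 taught⟧ = {d6, d15}.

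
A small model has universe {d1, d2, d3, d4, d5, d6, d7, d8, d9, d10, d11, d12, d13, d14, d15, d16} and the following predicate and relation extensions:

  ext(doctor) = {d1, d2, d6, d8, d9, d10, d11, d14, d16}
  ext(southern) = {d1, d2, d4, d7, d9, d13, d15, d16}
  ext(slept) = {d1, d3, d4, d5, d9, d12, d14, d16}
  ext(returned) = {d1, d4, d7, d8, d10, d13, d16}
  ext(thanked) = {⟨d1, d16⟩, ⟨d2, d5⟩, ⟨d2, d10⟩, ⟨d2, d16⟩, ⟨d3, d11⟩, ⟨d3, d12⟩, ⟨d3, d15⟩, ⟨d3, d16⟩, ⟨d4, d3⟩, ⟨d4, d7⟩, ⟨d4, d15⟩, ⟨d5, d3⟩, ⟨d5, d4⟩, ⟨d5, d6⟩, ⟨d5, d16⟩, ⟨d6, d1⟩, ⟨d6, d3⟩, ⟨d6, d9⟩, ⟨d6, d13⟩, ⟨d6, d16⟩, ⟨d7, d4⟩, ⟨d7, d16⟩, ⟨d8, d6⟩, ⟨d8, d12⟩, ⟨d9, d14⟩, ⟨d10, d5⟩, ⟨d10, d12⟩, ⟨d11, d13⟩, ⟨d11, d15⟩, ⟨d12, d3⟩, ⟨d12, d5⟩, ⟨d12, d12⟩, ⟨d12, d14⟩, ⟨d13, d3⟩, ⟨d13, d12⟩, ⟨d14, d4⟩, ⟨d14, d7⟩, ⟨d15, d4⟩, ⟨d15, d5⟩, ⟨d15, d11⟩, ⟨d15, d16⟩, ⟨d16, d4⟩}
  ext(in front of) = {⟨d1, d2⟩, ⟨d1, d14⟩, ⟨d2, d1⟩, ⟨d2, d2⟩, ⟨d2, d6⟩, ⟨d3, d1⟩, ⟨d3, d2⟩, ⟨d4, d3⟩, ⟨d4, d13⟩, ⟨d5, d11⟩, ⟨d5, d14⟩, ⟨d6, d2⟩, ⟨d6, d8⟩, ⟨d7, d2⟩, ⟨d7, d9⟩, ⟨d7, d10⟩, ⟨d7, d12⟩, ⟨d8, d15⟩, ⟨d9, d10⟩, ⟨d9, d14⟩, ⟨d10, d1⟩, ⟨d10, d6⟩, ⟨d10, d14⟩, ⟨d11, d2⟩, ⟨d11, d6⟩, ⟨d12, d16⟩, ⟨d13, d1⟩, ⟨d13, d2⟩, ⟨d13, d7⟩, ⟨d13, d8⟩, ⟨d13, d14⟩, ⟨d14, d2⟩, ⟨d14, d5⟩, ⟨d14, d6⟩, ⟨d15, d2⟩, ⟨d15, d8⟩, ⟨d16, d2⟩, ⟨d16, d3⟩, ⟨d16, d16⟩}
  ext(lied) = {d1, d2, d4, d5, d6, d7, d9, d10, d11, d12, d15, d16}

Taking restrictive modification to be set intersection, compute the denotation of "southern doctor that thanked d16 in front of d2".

⟦that thanked d16⟧ = {x : ⟨x, d16⟩ ∈ ⟦thanked⟧} = {d1, d2, d3, d5, d6, d7, d15}
⟦in front of d2⟧ = {x : ⟨x, d2⟩ ∈ ⟦in front of⟧} = {d1, d2, d3, d6, d7, d11, d13, d14, d15, d16}
⟦doctor⟧ = {d1, d2, d6, d8, d9, d10, d11, d14, d16}
… ∩ ⟦that thanked d16⟧ = {d1, d2, d6, d8, d9, d10, d11, d14, d16} ∩ {d1, d2, d3, d5, d6, d7, d15} = {d1, d2, d6}
… ∩ ⟦in front of d2⟧ = {d1, d2, d6} ∩ {d1, d2, d3, d6, d7, d11, d13, d14, d15, d16} = {d1, d2, d6}
… ∩ ⟦southern⟧ = {d1, d2, d6} ∩ {d1, d2, d4, d7, d9, d13, d15, d16} = {d1, d2}
So ⟦southern doctor that thanked d16 in front of d2⟧ = {d1, d2}.

{d1, d2}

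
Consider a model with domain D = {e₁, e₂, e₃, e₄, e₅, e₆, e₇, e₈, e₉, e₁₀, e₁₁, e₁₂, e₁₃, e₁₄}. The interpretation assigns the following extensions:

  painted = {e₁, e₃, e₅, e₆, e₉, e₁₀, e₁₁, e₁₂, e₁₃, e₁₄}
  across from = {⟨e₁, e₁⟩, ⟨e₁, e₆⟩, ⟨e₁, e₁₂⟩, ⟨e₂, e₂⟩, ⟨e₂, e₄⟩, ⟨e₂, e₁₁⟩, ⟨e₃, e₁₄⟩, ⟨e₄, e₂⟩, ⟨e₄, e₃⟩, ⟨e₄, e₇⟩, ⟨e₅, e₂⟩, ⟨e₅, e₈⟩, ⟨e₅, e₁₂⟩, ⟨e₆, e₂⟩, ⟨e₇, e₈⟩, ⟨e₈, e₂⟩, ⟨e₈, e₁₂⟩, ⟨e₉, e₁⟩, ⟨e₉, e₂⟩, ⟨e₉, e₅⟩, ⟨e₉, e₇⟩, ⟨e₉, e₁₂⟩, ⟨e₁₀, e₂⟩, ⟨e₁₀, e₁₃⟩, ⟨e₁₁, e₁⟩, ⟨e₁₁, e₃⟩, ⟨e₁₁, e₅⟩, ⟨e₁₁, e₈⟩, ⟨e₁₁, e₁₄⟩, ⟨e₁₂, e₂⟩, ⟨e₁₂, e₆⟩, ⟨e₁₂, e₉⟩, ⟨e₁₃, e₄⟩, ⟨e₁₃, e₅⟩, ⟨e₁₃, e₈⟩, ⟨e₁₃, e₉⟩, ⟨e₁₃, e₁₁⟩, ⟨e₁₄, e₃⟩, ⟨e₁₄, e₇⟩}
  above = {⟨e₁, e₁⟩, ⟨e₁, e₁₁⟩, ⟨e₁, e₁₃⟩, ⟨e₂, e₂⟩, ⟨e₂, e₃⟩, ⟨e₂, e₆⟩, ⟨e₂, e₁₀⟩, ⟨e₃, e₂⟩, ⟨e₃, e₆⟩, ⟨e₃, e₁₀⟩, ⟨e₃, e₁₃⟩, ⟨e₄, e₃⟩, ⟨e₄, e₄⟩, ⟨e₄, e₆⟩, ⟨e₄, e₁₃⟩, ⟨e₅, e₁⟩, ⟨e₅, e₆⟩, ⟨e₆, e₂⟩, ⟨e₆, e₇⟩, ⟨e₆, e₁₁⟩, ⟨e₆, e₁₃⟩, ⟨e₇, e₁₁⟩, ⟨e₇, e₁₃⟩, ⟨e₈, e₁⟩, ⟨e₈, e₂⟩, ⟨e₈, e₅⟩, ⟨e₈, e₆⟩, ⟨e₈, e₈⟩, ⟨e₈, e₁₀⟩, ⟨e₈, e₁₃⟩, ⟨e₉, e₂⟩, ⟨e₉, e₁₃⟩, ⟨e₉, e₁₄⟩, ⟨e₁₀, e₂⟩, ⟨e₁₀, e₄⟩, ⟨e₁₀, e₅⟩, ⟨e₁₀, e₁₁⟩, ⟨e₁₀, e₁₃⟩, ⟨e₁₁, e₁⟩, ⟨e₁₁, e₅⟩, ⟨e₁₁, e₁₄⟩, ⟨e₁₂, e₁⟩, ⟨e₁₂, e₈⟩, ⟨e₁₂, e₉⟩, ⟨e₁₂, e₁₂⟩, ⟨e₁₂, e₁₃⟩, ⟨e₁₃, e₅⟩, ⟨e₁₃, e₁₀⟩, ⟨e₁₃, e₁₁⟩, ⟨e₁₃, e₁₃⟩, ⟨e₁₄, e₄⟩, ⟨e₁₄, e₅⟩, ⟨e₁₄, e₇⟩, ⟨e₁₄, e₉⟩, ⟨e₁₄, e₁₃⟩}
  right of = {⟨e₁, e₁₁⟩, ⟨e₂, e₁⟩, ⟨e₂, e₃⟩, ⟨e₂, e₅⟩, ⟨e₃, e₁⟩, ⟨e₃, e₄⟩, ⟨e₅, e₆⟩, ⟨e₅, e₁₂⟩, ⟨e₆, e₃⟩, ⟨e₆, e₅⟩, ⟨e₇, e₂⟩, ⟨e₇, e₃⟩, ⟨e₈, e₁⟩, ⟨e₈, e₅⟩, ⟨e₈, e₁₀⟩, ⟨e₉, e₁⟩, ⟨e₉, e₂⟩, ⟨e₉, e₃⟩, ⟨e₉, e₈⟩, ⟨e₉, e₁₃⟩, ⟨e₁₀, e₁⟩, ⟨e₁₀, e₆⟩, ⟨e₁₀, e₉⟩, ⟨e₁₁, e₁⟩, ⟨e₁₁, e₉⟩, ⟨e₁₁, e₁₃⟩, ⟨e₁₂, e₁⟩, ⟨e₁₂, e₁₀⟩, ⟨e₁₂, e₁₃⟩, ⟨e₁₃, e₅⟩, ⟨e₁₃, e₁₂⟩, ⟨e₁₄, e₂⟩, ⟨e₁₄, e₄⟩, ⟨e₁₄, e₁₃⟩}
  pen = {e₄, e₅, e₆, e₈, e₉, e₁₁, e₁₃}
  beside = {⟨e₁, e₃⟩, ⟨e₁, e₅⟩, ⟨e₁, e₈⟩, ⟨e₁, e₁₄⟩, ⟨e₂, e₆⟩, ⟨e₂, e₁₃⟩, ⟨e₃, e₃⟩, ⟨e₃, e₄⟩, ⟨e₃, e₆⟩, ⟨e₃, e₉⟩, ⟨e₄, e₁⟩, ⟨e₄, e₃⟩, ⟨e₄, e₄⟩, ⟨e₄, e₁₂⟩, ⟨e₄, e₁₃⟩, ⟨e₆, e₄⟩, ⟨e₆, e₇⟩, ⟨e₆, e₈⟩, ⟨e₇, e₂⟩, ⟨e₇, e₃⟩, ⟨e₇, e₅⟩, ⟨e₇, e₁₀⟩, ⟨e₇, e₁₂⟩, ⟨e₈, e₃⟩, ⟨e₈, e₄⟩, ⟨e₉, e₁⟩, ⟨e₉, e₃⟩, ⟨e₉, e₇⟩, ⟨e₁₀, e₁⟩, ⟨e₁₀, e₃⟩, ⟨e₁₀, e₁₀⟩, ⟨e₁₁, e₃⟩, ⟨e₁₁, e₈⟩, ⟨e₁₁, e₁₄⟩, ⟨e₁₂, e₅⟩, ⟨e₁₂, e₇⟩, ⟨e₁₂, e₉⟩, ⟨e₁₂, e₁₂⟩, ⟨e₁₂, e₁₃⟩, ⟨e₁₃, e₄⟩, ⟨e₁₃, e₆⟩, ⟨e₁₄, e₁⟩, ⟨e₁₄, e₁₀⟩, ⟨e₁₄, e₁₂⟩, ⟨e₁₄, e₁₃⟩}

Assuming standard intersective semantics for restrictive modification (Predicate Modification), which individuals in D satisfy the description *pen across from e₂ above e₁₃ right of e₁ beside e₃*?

{e₈, e₉}

⟦across from e₂⟧ = {x : ⟨x, e₂⟩ ∈ ⟦across from⟧} = {e₂, e₄, e₅, e₆, e₈, e₉, e₁₀, e₁₂}
⟦above e₁₃⟧ = {x : ⟨x, e₁₃⟩ ∈ ⟦above⟧} = {e₁, e₃, e₄, e₆, e₇, e₈, e₉, e₁₀, e₁₂, e₁₃, e₁₄}
⟦right of e₁⟧ = {x : ⟨x, e₁⟩ ∈ ⟦right of⟧} = {e₂, e₃, e₈, e₉, e₁₀, e₁₁, e₁₂}
⟦beside e₃⟧ = {x : ⟨x, e₃⟩ ∈ ⟦beside⟧} = {e₁, e₃, e₄, e₇, e₈, e₉, e₁₀, e₁₁}
⟦pen⟧ = {e₄, e₅, e₆, e₈, e₉, e₁₁, e₁₃}
… ∩ ⟦across from e₂⟧ = {e₄, e₅, e₆, e₈, e₉, e₁₁, e₁₃} ∩ {e₂, e₄, e₅, e₆, e₈, e₉, e₁₀, e₁₂} = {e₄, e₅, e₆, e₈, e₉}
… ∩ ⟦above e₁₃⟧ = {e₄, e₅, e₆, e₈, e₉} ∩ {e₁, e₃, e₄, e₆, e₇, e₈, e₉, e₁₀, e₁₂, e₁₃, e₁₄} = {e₄, e₆, e₈, e₉}
… ∩ ⟦right of e₁⟧ = {e₄, e₆, e₈, e₉} ∩ {e₂, e₃, e₈, e₉, e₁₀, e₁₁, e₁₂} = {e₈, e₉}
… ∩ ⟦beside e₃⟧ = {e₈, e₉} ∩ {e₁, e₃, e₄, e₇, e₈, e₉, e₁₀, e₁₁} = {e₈, e₉}
So ⟦pen across from e₂ above e₁₃ right of e₁ beside e₃⟧ = {e₈, e₉}.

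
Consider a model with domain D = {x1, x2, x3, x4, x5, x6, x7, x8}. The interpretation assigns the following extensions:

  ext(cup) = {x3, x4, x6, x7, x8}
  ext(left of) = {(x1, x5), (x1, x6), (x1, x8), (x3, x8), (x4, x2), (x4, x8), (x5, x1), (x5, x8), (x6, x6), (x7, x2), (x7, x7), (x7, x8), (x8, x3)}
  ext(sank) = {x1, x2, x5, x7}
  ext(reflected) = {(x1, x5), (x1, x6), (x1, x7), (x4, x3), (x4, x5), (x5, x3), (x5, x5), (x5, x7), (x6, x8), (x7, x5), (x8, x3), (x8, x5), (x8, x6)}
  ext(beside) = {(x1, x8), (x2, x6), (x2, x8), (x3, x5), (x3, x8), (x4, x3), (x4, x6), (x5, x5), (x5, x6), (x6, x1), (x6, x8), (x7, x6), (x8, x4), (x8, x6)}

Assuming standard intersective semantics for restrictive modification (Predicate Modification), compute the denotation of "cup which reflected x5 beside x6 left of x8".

⟦which reflected x5⟧ = {x : ⟨x, x5⟩ ∈ ⟦reflected⟧} = {x1, x4, x5, x7, x8}
⟦beside x6⟧ = {x : ⟨x, x6⟩ ∈ ⟦beside⟧} = {x2, x4, x5, x7, x8}
⟦left of x8⟧ = {x : ⟨x, x8⟩ ∈ ⟦left of⟧} = {x1, x3, x4, x5, x7}
⟦cup⟧ = {x3, x4, x6, x7, x8}
… ∩ ⟦which reflected x5⟧ = {x3, x4, x6, x7, x8} ∩ {x1, x4, x5, x7, x8} = {x4, x7, x8}
… ∩ ⟦beside x6⟧ = {x4, x7, x8} ∩ {x2, x4, x5, x7, x8} = {x4, x7, x8}
… ∩ ⟦left of x8⟧ = {x4, x7, x8} ∩ {x1, x3, x4, x5, x7} = {x4, x7}
So ⟦cup which reflected x5 beside x6 left of x8⟧ = {x4, x7}.

{x4, x7}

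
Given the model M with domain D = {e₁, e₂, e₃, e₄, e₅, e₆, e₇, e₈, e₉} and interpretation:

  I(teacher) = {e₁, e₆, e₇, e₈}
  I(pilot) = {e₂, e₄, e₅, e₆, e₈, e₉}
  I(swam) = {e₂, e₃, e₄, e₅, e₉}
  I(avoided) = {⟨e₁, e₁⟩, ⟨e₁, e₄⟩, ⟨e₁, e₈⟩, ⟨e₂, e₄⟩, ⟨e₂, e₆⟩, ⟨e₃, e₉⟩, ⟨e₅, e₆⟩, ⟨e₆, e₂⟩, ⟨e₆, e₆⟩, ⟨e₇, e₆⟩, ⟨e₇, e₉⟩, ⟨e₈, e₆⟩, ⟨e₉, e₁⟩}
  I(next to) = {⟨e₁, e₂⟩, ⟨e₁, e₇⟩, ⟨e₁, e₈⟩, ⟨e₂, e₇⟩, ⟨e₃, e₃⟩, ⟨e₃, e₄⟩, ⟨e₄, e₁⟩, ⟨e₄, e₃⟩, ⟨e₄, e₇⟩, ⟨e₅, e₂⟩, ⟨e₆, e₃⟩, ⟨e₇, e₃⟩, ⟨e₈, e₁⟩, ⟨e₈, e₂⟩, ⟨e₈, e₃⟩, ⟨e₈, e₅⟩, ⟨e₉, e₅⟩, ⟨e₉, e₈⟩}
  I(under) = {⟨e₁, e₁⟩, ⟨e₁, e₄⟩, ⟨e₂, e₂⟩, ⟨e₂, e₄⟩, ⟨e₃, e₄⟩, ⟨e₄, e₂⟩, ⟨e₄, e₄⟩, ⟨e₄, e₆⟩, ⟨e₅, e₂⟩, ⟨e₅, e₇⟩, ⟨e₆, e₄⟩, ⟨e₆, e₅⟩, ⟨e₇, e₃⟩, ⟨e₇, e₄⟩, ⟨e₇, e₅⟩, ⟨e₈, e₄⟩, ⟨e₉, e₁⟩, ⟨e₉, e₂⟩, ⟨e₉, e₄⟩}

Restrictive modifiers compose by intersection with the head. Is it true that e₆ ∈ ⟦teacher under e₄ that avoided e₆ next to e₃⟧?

⟦under e₄⟧ = {x : ⟨x, e₄⟩ ∈ ⟦under⟧} = {e₁, e₂, e₃, e₄, e₆, e₇, e₈, e₉}
⟦that avoided e₆⟧ = {x : ⟨x, e₆⟩ ∈ ⟦avoided⟧} = {e₂, e₅, e₆, e₇, e₈}
⟦next to e₃⟧ = {x : ⟨x, e₃⟩ ∈ ⟦next to⟧} = {e₃, e₄, e₆, e₇, e₈}
⟦teacher⟧ = {e₁, e₆, e₇, e₈}
… ∩ ⟦under e₄⟧ = {e₁, e₆, e₇, e₈} ∩ {e₁, e₂, e₃, e₄, e₆, e₇, e₈, e₉} = {e₁, e₆, e₇, e₈}
… ∩ ⟦that avoided e₆⟧ = {e₁, e₆, e₇, e₈} ∩ {e₂, e₅, e₆, e₇, e₈} = {e₆, e₇, e₈}
… ∩ ⟦next to e₃⟧ = {e₆, e₇, e₈} ∩ {e₃, e₄, e₆, e₇, e₈} = {e₆, e₇, e₈}
⟦teacher under e₄ that avoided e₆ next to e₃⟧ = {e₆, e₇, e₈}; e₆ ∈ this set.

yes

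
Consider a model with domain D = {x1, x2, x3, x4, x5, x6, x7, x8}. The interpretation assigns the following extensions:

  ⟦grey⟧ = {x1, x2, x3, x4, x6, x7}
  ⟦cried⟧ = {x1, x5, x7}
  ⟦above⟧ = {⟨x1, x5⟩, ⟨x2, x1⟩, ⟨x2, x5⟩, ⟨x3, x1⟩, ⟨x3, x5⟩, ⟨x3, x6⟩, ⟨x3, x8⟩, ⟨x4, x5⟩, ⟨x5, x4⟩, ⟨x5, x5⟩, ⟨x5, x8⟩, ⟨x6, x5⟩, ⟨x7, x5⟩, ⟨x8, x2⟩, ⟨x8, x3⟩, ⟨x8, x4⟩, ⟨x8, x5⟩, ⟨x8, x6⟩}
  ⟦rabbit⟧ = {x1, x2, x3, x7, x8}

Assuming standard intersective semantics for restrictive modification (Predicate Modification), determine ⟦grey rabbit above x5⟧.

{x1, x2, x3, x7}

⟦above x5⟧ = {x : ⟨x, x5⟩ ∈ ⟦above⟧} = {x1, x2, x3, x4, x5, x6, x7, x8}
⟦rabbit⟧ = {x1, x2, x3, x7, x8}
… ∩ ⟦above x5⟧ = {x1, x2, x3, x7, x8} ∩ {x1, x2, x3, x4, x5, x6, x7, x8} = {x1, x2, x3, x7, x8}
… ∩ ⟦grey⟧ = {x1, x2, x3, x7, x8} ∩ {x1, x2, x3, x4, x6, x7} = {x1, x2, x3, x7}
So ⟦grey rabbit above x5⟧ = {x1, x2, x3, x7}.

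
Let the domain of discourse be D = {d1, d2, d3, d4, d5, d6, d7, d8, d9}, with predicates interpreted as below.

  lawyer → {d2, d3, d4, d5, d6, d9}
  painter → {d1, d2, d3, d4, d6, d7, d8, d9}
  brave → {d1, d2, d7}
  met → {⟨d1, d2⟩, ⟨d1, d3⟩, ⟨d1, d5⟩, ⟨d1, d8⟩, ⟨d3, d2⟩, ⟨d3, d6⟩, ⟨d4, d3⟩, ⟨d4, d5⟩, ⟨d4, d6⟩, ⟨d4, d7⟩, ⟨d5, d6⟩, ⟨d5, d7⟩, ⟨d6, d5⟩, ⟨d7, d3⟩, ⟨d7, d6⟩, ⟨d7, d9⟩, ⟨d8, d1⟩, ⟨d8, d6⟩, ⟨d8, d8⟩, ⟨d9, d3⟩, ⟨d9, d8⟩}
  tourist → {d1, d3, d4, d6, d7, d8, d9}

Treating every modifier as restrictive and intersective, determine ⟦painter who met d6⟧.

{d3, d4, d7, d8}

⟦who met d6⟧ = {x : ⟨x, d6⟩ ∈ ⟦met⟧} = {d3, d4, d5, d7, d8}
⟦painter⟧ = {d1, d2, d3, d4, d6, d7, d8, d9}
… ∩ ⟦who met d6⟧ = {d1, d2, d3, d4, d6, d7, d8, d9} ∩ {d3, d4, d5, d7, d8} = {d3, d4, d7, d8}
So ⟦painter who met d6⟧ = {d3, d4, d7, d8}.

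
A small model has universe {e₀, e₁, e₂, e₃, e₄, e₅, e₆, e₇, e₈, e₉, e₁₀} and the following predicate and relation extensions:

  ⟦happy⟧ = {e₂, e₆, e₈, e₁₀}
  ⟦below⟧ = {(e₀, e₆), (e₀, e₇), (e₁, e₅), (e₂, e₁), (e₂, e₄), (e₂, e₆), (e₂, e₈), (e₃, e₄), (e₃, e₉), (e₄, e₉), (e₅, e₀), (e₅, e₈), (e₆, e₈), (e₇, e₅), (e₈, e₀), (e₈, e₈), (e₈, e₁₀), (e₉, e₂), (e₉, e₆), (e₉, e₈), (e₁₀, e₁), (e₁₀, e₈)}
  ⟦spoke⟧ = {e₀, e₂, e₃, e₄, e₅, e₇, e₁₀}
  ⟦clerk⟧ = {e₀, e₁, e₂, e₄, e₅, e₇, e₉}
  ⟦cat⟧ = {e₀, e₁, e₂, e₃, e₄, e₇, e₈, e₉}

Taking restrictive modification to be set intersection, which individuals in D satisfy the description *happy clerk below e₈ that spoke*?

{e₂}

⟦below e₈⟧ = {x : ⟨x, e₈⟩ ∈ ⟦below⟧} = {e₂, e₅, e₆, e₈, e₉, e₁₀}
⟦that spoke⟧ = ⟦spoke⟧ = {e₀, e₂, e₃, e₄, e₅, e₇, e₁₀}
⟦clerk⟧ = {e₀, e₁, e₂, e₄, e₅, e₇, e₉}
… ∩ ⟦below e₈⟧ = {e₀, e₁, e₂, e₄, e₅, e₇, e₉} ∩ {e₂, e₅, e₆, e₈, e₉, e₁₀} = {e₂, e₅, e₉}
… ∩ ⟦that spoke⟧ = {e₂, e₅, e₉} ∩ {e₀, e₂, e₃, e₄, e₅, e₇, e₁₀} = {e₂, e₅}
… ∩ ⟦happy⟧ = {e₂, e₅} ∩ {e₂, e₆, e₈, e₁₀} = {e₂}
So ⟦happy clerk below e₈ that spoke⟧ = {e₂}.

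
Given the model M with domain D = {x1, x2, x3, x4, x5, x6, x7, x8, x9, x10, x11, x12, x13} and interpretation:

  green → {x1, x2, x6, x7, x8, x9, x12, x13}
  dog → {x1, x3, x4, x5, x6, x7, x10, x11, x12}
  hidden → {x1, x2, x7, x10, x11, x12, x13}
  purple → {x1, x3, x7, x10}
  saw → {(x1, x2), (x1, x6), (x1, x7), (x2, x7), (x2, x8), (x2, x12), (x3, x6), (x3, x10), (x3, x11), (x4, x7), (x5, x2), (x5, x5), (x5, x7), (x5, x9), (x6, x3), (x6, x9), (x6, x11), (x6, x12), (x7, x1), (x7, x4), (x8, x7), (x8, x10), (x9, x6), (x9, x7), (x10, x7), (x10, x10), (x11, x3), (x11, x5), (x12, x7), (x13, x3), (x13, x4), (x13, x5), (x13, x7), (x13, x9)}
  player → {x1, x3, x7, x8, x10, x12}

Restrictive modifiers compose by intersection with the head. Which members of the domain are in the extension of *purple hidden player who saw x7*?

{x1, x10}

⟦who saw x7⟧ = {x : ⟨x, x7⟩ ∈ ⟦saw⟧} = {x1, x2, x4, x5, x8, x9, x10, x12, x13}
⟦player⟧ = {x1, x3, x7, x8, x10, x12}
… ∩ ⟦who saw x7⟧ = {x1, x3, x7, x8, x10, x12} ∩ {x1, x2, x4, x5, x8, x9, x10, x12, x13} = {x1, x8, x10, x12}
… ∩ ⟦purple⟧ = {x1, x8, x10, x12} ∩ {x1, x3, x7, x10} = {x1, x10}
… ∩ ⟦hidden⟧ = {x1, x10} ∩ {x1, x2, x7, x10, x11, x12, x13} = {x1, x10}
So ⟦purple hidden player who saw x7⟧ = {x1, x10}.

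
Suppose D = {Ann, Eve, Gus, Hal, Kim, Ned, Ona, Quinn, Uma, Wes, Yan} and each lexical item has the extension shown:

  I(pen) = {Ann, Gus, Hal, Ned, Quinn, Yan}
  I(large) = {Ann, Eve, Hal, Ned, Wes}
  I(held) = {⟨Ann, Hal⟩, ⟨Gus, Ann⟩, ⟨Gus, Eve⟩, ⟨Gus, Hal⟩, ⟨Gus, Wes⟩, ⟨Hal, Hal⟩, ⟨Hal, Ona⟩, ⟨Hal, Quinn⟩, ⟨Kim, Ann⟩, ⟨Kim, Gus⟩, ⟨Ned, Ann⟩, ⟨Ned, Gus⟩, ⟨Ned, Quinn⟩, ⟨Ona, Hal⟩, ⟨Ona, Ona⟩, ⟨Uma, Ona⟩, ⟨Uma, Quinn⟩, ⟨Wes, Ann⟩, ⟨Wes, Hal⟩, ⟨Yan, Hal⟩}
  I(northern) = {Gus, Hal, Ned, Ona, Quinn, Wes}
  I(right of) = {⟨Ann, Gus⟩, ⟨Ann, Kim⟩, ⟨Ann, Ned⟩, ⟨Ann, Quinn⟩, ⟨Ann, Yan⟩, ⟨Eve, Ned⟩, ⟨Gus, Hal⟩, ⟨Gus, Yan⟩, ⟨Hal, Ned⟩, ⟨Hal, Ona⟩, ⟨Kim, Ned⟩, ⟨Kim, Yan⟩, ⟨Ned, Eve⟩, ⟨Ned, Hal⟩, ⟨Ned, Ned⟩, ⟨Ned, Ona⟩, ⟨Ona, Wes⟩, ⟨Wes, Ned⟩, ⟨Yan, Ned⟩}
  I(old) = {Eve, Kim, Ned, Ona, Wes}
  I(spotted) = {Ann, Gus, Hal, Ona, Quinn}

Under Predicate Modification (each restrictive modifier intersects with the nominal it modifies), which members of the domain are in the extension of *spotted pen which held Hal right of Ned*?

{Ann, Hal}

⟦which held Hal⟧ = {x : ⟨x, Hal⟩ ∈ ⟦held⟧} = {Ann, Gus, Hal, Ona, Wes, Yan}
⟦right of Ned⟧ = {x : ⟨x, Ned⟩ ∈ ⟦right of⟧} = {Ann, Eve, Hal, Kim, Ned, Wes, Yan}
⟦pen⟧ = {Ann, Gus, Hal, Ned, Quinn, Yan}
… ∩ ⟦which held Hal⟧ = {Ann, Gus, Hal, Ned, Quinn, Yan} ∩ {Ann, Gus, Hal, Ona, Wes, Yan} = {Ann, Gus, Hal, Yan}
… ∩ ⟦right of Ned⟧ = {Ann, Gus, Hal, Yan} ∩ {Ann, Eve, Hal, Kim, Ned, Wes, Yan} = {Ann, Hal, Yan}
… ∩ ⟦spotted⟧ = {Ann, Hal, Yan} ∩ {Ann, Gus, Hal, Ona, Quinn} = {Ann, Hal}
So ⟦spotted pen which held Hal right of Ned⟧ = {Ann, Hal}.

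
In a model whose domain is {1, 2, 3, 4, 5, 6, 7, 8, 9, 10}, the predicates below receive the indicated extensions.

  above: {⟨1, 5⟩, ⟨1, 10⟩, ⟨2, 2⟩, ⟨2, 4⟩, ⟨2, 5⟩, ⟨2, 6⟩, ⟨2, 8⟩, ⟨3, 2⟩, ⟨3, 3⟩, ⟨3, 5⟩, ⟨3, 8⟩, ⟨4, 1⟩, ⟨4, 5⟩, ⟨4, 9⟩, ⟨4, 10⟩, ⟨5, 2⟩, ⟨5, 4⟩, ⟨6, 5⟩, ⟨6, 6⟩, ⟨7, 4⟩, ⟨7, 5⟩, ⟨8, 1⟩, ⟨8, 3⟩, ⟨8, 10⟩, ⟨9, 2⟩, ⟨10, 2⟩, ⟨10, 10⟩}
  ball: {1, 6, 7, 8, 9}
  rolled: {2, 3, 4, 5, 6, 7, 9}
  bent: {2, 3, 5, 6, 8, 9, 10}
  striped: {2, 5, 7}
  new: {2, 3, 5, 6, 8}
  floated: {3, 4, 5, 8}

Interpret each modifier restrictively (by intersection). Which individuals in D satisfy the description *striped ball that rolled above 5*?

{7}

⟦that rolled⟧ = ⟦rolled⟧ = {2, 3, 4, 5, 6, 7, 9}
⟦above 5⟧ = {x : ⟨x, 5⟩ ∈ ⟦above⟧} = {1, 2, 3, 4, 6, 7}
⟦ball⟧ = {1, 6, 7, 8, 9}
… ∩ ⟦that rolled⟧ = {1, 6, 7, 8, 9} ∩ {2, 3, 4, 5, 6, 7, 9} = {6, 7, 9}
… ∩ ⟦above 5⟧ = {6, 7, 9} ∩ {1, 2, 3, 4, 6, 7} = {6, 7}
… ∩ ⟦striped⟧ = {6, 7} ∩ {2, 5, 7} = {7}
So ⟦striped ball that rolled above 5⟧ = {7}.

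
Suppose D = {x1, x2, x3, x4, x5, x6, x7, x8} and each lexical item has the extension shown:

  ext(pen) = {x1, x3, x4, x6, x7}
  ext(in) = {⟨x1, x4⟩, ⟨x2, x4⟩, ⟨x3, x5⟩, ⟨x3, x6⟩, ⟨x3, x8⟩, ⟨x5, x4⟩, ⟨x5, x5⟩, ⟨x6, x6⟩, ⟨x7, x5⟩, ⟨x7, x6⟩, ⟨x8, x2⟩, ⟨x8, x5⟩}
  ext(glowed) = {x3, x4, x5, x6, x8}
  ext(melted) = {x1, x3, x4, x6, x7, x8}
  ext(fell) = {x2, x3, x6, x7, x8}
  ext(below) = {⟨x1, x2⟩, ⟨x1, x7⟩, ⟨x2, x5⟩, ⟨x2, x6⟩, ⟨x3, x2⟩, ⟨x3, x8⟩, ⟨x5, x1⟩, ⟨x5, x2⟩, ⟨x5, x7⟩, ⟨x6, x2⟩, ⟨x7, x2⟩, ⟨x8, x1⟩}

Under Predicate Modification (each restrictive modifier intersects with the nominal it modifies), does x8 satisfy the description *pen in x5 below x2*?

⟦in x5⟧ = {x : ⟨x, x5⟩ ∈ ⟦in⟧} = {x3, x5, x7, x8}
⟦below x2⟧ = {x : ⟨x, x2⟩ ∈ ⟦below⟧} = {x1, x3, x5, x6, x7}
⟦pen⟧ = {x1, x3, x4, x6, x7}
… ∩ ⟦in x5⟧ = {x1, x3, x4, x6, x7} ∩ {x3, x5, x7, x8} = {x3, x7}
… ∩ ⟦below x2⟧ = {x3, x7} ∩ {x1, x3, x5, x6, x7} = {x3, x7}
⟦pen in x5 below x2⟧ = {x3, x7}; x8 ∉ this set.

no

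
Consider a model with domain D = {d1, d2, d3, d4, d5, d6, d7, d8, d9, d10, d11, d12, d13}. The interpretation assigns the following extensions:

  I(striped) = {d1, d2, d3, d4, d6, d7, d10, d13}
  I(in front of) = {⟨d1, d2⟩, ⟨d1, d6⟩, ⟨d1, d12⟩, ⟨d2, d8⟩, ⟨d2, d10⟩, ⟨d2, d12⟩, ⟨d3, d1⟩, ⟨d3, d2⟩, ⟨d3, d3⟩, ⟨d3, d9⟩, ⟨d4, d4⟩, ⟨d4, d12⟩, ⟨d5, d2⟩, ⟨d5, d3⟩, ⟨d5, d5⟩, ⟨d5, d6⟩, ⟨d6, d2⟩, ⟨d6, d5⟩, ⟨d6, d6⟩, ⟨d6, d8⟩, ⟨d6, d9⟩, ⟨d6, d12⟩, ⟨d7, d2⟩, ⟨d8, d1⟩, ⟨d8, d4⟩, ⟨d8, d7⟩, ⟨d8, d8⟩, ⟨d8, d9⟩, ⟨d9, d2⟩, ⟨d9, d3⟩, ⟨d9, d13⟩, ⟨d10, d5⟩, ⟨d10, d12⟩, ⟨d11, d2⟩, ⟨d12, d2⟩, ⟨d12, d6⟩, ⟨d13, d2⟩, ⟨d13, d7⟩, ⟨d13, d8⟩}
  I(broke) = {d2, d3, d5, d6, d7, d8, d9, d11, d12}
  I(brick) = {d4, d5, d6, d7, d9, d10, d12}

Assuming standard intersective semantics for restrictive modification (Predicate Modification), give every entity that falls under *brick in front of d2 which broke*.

{d5, d6, d7, d9, d12}

⟦in front of d2⟧ = {x : ⟨x, d2⟩ ∈ ⟦in front of⟧} = {d1, d3, d5, d6, d7, d9, d11, d12, d13}
⟦which broke⟧ = ⟦broke⟧ = {d2, d3, d5, d6, d7, d8, d9, d11, d12}
⟦brick⟧ = {d4, d5, d6, d7, d9, d10, d12}
… ∩ ⟦in front of d2⟧ = {d4, d5, d6, d7, d9, d10, d12} ∩ {d1, d3, d5, d6, d7, d9, d11, d12, d13} = {d5, d6, d7, d9, d12}
… ∩ ⟦which broke⟧ = {d5, d6, d7, d9, d12} ∩ {d2, d3, d5, d6, d7, d8, d9, d11, d12} = {d5, d6, d7, d9, d12}
So ⟦brick in front of d2 which broke⟧ = {d5, d6, d7, d9, d12}.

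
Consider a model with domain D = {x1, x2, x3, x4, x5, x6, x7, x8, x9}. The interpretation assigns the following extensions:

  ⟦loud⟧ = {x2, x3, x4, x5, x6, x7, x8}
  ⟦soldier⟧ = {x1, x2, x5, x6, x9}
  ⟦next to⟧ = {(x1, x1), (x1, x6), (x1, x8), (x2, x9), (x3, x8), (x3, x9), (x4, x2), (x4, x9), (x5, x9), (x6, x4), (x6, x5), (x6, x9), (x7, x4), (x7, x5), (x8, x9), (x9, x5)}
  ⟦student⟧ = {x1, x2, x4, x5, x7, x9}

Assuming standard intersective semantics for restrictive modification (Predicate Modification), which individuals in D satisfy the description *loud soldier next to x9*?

{x2, x5, x6}

⟦next to x9⟧ = {x : ⟨x, x9⟩ ∈ ⟦next to⟧} = {x2, x3, x4, x5, x6, x8}
⟦soldier⟧ = {x1, x2, x5, x6, x9}
… ∩ ⟦next to x9⟧ = {x1, x2, x5, x6, x9} ∩ {x2, x3, x4, x5, x6, x8} = {x2, x5, x6}
… ∩ ⟦loud⟧ = {x2, x5, x6} ∩ {x2, x3, x4, x5, x6, x7, x8} = {x2, x5, x6}
So ⟦loud soldier next to x9⟧ = {x2, x5, x6}.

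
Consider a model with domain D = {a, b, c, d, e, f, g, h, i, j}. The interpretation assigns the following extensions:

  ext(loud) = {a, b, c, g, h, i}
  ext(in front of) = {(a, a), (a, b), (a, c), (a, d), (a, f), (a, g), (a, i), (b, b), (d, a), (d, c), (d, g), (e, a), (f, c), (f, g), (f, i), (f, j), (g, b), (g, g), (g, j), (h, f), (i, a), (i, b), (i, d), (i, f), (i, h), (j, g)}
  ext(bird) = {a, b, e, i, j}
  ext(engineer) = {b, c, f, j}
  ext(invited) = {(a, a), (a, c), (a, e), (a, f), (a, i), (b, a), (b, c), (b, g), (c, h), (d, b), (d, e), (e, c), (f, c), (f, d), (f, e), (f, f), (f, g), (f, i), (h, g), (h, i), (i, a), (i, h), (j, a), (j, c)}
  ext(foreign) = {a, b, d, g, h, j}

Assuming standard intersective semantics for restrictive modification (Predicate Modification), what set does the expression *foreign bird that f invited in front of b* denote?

⟦that f invited⟧ = {x : ⟨f, x⟩ ∈ ⟦invited⟧} = {c, d, e, f, g, i}
⟦in front of b⟧ = {x : ⟨x, b⟩ ∈ ⟦in front of⟧} = {a, b, g, i}
⟦bird⟧ = {a, b, e, i, j}
… ∩ ⟦that f invited⟧ = {a, b, e, i, j} ∩ {c, d, e, f, g, i} = {e, i}
… ∩ ⟦in front of b⟧ = {e, i} ∩ {a, b, g, i} = {i}
… ∩ ⟦foreign⟧ = {i} ∩ {a, b, d, g, h, j} = ∅
So ⟦foreign bird that f invited in front of b⟧ = {}.

{}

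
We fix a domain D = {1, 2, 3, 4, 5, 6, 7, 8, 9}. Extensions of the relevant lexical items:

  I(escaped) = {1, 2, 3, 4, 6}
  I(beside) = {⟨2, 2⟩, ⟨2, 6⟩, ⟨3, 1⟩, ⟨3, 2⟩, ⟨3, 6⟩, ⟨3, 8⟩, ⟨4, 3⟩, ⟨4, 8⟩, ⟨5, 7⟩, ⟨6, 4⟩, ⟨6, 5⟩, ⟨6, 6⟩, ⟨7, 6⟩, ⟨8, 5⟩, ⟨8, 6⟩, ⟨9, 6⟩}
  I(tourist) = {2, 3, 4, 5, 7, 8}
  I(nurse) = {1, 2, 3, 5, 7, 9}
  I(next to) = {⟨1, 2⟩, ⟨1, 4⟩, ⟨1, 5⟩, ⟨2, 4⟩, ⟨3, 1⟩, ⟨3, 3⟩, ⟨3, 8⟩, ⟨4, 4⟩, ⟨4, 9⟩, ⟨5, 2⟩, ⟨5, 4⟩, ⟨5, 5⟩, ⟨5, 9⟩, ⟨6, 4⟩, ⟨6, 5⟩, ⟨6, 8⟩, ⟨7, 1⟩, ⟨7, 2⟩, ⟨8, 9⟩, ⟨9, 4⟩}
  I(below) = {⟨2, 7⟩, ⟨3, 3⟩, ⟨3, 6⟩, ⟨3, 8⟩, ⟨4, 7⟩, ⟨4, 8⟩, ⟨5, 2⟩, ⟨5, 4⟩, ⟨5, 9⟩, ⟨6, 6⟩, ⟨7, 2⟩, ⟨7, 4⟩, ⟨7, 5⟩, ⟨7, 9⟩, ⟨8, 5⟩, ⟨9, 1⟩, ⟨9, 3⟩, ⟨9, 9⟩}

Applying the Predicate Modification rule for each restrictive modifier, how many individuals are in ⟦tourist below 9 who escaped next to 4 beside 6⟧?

⟦below 9⟧ = {x : ⟨x, 9⟩ ∈ ⟦below⟧} = {5, 7, 9}
⟦who escaped⟧ = ⟦escaped⟧ = {1, 2, 3, 4, 6}
⟦next to 4⟧ = {x : ⟨x, 4⟩ ∈ ⟦next to⟧} = {1, 2, 4, 5, 6, 9}
⟦beside 6⟧ = {x : ⟨x, 6⟩ ∈ ⟦beside⟧} = {2, 3, 6, 7, 8, 9}
⟦tourist⟧ = {2, 3, 4, 5, 7, 8}
… ∩ ⟦below 9⟧ = {2, 3, 4, 5, 7, 8} ∩ {5, 7, 9} = {5, 7}
… ∩ ⟦who escaped⟧ = {5, 7} ∩ {1, 2, 3, 4, 6} = ∅
… ∩ ⟦next to 4⟧ = ∅ ∩ {1, 2, 4, 5, 6, 9} = ∅
… ∩ ⟦beside 6⟧ = ∅ ∩ {2, 3, 6, 7, 8, 9} = ∅
⟦tourist below 9 who escaped next to 4 beside 6⟧ = ∅, so the cardinality is 0.

0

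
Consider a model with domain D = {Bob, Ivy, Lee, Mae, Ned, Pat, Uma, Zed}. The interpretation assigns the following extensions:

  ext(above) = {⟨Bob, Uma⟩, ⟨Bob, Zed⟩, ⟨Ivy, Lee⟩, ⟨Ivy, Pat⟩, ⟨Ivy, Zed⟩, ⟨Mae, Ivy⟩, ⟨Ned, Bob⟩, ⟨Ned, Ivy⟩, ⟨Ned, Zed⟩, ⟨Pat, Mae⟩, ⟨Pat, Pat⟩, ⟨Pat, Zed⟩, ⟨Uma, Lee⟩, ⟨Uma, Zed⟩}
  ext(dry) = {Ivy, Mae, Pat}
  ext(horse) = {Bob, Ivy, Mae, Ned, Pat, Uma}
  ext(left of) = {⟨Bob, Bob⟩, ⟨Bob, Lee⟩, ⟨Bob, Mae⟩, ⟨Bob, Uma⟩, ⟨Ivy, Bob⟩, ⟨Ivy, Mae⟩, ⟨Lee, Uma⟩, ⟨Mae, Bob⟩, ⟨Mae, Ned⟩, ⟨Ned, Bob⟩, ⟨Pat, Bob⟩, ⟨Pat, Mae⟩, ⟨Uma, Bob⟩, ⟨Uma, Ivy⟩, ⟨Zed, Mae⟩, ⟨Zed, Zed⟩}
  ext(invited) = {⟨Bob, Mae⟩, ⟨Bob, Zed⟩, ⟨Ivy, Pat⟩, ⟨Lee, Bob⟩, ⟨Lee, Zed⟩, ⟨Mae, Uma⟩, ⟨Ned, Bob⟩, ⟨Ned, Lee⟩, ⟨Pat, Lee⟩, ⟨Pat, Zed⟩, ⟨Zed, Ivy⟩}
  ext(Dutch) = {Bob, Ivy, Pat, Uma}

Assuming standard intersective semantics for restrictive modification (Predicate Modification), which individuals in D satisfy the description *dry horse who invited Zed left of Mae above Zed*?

{Pat}

⟦who invited Zed⟧ = {x : ⟨x, Zed⟩ ∈ ⟦invited⟧} = {Bob, Lee, Pat}
⟦left of Mae⟧ = {x : ⟨x, Mae⟩ ∈ ⟦left of⟧} = {Bob, Ivy, Pat, Zed}
⟦above Zed⟧ = {x : ⟨x, Zed⟩ ∈ ⟦above⟧} = {Bob, Ivy, Ned, Pat, Uma}
⟦horse⟧ = {Bob, Ivy, Mae, Ned, Pat, Uma}
… ∩ ⟦who invited Zed⟧ = {Bob, Ivy, Mae, Ned, Pat, Uma} ∩ {Bob, Lee, Pat} = {Bob, Pat}
… ∩ ⟦left of Mae⟧ = {Bob, Pat} ∩ {Bob, Ivy, Pat, Zed} = {Bob, Pat}
… ∩ ⟦above Zed⟧ = {Bob, Pat} ∩ {Bob, Ivy, Ned, Pat, Uma} = {Bob, Pat}
… ∩ ⟦dry⟧ = {Bob, Pat} ∩ {Ivy, Mae, Pat} = {Pat}
So ⟦dry horse who invited Zed left of Mae above Zed⟧ = {Pat}.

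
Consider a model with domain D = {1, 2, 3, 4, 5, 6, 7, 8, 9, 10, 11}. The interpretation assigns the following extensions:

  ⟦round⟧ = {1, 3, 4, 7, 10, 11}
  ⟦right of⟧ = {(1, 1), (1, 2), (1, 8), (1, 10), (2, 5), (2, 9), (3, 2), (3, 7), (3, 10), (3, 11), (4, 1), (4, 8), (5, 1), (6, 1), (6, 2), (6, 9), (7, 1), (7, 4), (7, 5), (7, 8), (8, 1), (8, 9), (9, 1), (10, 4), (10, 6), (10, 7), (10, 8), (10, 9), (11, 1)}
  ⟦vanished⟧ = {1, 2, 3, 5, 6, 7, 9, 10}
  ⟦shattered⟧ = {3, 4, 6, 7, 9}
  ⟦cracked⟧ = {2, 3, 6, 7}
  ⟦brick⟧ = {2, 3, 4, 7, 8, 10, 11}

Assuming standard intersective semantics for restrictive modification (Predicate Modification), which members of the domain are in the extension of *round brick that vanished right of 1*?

⟦that vanished⟧ = ⟦vanished⟧ = {1, 2, 3, 5, 6, 7, 9, 10}
⟦right of 1⟧ = {x : ⟨x, 1⟩ ∈ ⟦right of⟧} = {1, 4, 5, 6, 7, 8, 9, 11}
⟦brick⟧ = {2, 3, 4, 7, 8, 10, 11}
… ∩ ⟦that vanished⟧ = {2, 3, 4, 7, 8, 10, 11} ∩ {1, 2, 3, 5, 6, 7, 9, 10} = {2, 3, 7, 10}
… ∩ ⟦right of 1⟧ = {2, 3, 7, 10} ∩ {1, 4, 5, 6, 7, 8, 9, 11} = {7}
… ∩ ⟦round⟧ = {7} ∩ {1, 3, 4, 7, 10, 11} = {7}
So ⟦round brick that vanished right of 1⟧ = {7}.

{7}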